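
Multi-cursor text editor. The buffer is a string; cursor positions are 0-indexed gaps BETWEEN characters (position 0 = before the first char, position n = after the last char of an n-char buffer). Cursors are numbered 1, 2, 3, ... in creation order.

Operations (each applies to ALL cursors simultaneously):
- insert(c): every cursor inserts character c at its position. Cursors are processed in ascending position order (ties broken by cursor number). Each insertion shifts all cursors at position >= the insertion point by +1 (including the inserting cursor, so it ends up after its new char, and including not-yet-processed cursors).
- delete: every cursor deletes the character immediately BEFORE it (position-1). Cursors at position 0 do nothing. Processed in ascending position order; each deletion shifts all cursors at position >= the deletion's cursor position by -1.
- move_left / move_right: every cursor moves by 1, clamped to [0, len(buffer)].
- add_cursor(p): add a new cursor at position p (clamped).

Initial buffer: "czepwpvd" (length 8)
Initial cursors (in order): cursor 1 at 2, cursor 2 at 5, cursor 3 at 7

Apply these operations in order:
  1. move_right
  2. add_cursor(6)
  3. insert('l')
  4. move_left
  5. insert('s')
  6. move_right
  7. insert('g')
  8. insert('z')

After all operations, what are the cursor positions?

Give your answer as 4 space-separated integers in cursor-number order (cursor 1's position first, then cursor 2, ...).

Answer: 7 18 24 18

Derivation:
After op 1 (move_right): buffer="czepwpvd" (len 8), cursors c1@3 c2@6 c3@8, authorship ........
After op 2 (add_cursor(6)): buffer="czepwpvd" (len 8), cursors c1@3 c2@6 c4@6 c3@8, authorship ........
After op 3 (insert('l')): buffer="czelpwpllvdl" (len 12), cursors c1@4 c2@9 c4@9 c3@12, authorship ...1...24..3
After op 4 (move_left): buffer="czelpwpllvdl" (len 12), cursors c1@3 c2@8 c4@8 c3@11, authorship ...1...24..3
After op 5 (insert('s')): buffer="czeslpwplsslvdsl" (len 16), cursors c1@4 c2@11 c4@11 c3@15, authorship ...11...2244..33
After op 6 (move_right): buffer="czeslpwplsslvdsl" (len 16), cursors c1@5 c2@12 c4@12 c3@16, authorship ...11...2244..33
After op 7 (insert('g')): buffer="czeslgpwplsslggvdslg" (len 20), cursors c1@6 c2@15 c4@15 c3@20, authorship ...111...224424..333
After op 8 (insert('z')): buffer="czeslgzpwplsslggzzvdslgz" (len 24), cursors c1@7 c2@18 c4@18 c3@24, authorship ...1111...22442424..3333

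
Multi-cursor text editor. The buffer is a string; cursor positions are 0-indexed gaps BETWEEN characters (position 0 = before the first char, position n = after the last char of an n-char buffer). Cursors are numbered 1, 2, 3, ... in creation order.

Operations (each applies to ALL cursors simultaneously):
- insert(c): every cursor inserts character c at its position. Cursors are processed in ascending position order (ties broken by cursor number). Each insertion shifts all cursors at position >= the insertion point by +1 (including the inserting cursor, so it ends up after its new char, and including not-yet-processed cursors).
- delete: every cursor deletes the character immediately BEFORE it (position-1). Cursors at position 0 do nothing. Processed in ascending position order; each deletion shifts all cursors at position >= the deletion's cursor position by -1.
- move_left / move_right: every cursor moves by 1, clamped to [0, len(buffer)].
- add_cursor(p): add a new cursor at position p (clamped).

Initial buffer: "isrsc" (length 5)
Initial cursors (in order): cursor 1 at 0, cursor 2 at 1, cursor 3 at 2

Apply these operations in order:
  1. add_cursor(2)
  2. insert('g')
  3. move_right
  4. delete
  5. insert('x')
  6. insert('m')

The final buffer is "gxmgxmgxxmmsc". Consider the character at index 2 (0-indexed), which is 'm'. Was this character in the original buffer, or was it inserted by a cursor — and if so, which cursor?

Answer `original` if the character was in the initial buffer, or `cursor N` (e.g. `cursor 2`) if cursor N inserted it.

After op 1 (add_cursor(2)): buffer="isrsc" (len 5), cursors c1@0 c2@1 c3@2 c4@2, authorship .....
After op 2 (insert('g')): buffer="gigsggrsc" (len 9), cursors c1@1 c2@3 c3@6 c4@6, authorship 1.2.34...
After op 3 (move_right): buffer="gigsggrsc" (len 9), cursors c1@2 c2@4 c3@7 c4@7, authorship 1.2.34...
After op 4 (delete): buffer="gggsc" (len 5), cursors c1@1 c2@2 c3@3 c4@3, authorship 123..
After op 5 (insert('x')): buffer="gxgxgxxsc" (len 9), cursors c1@2 c2@4 c3@7 c4@7, authorship 1122334..
After op 6 (insert('m')): buffer="gxmgxmgxxmmsc" (len 13), cursors c1@3 c2@6 c3@11 c4@11, authorship 11122233434..
Authorship (.=original, N=cursor N): 1 1 1 2 2 2 3 3 4 3 4 . .
Index 2: author = 1

Answer: cursor 1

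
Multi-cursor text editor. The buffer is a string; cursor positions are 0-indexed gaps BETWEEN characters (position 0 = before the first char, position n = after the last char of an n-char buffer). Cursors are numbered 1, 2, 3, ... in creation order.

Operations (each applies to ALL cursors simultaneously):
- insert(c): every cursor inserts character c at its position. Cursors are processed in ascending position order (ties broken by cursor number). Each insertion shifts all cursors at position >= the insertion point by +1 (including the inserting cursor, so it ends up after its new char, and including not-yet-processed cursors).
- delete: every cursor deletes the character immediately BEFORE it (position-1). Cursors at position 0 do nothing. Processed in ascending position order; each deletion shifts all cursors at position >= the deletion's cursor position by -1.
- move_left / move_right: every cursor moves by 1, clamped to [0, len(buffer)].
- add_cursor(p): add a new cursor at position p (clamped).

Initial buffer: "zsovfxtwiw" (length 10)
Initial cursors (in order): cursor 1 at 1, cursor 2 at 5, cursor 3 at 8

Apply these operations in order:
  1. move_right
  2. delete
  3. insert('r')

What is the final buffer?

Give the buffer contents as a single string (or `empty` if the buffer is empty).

After op 1 (move_right): buffer="zsovfxtwiw" (len 10), cursors c1@2 c2@6 c3@9, authorship ..........
After op 2 (delete): buffer="zovftww" (len 7), cursors c1@1 c2@4 c3@6, authorship .......
After op 3 (insert('r')): buffer="zrovfrtwrw" (len 10), cursors c1@2 c2@6 c3@9, authorship .1...2..3.

Answer: zrovfrtwrw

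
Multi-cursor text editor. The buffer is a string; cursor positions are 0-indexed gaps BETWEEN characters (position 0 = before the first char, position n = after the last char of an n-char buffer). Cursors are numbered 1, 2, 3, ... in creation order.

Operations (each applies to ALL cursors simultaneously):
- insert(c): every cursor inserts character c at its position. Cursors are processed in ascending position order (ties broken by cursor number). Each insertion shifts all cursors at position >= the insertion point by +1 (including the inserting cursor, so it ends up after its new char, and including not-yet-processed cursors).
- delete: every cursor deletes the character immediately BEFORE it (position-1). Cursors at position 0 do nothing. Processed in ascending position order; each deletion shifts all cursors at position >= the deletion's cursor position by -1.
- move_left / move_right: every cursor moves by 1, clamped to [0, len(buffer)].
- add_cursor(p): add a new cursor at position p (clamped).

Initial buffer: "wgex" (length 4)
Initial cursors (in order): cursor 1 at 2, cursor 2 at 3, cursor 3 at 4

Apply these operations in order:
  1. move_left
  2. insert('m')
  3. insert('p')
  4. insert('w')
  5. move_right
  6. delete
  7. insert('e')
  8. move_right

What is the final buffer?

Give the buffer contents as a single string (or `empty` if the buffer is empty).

Answer: wmpwempwempwe

Derivation:
After op 1 (move_left): buffer="wgex" (len 4), cursors c1@1 c2@2 c3@3, authorship ....
After op 2 (insert('m')): buffer="wmgmemx" (len 7), cursors c1@2 c2@4 c3@6, authorship .1.2.3.
After op 3 (insert('p')): buffer="wmpgmpempx" (len 10), cursors c1@3 c2@6 c3@9, authorship .11.22.33.
After op 4 (insert('w')): buffer="wmpwgmpwempwx" (len 13), cursors c1@4 c2@8 c3@12, authorship .111.222.333.
After op 5 (move_right): buffer="wmpwgmpwempwx" (len 13), cursors c1@5 c2@9 c3@13, authorship .111.222.333.
After op 6 (delete): buffer="wmpwmpwmpw" (len 10), cursors c1@4 c2@7 c3@10, authorship .111222333
After op 7 (insert('e')): buffer="wmpwempwempwe" (len 13), cursors c1@5 c2@9 c3@13, authorship .111122223333
After op 8 (move_right): buffer="wmpwempwempwe" (len 13), cursors c1@6 c2@10 c3@13, authorship .111122223333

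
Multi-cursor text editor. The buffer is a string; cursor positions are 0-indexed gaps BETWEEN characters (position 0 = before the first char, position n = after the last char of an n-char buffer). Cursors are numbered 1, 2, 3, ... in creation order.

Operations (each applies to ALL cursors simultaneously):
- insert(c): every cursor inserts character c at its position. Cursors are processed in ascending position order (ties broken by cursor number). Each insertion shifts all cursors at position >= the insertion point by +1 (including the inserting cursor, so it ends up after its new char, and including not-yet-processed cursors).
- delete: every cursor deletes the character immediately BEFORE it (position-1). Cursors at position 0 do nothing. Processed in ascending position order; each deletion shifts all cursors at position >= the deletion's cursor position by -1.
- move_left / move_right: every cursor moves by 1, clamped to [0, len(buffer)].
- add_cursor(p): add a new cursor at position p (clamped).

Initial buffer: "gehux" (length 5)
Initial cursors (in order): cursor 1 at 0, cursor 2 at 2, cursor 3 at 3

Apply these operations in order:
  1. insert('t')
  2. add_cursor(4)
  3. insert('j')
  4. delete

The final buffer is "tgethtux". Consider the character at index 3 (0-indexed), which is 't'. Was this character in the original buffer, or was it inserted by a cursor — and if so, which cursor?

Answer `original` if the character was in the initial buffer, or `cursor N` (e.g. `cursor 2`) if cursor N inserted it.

After op 1 (insert('t')): buffer="tgethtux" (len 8), cursors c1@1 c2@4 c3@6, authorship 1..2.3..
After op 2 (add_cursor(4)): buffer="tgethtux" (len 8), cursors c1@1 c2@4 c4@4 c3@6, authorship 1..2.3..
After op 3 (insert('j')): buffer="tjgetjjhtjux" (len 12), cursors c1@2 c2@7 c4@7 c3@10, authorship 11..224.33..
After op 4 (delete): buffer="tgethtux" (len 8), cursors c1@1 c2@4 c4@4 c3@6, authorship 1..2.3..
Authorship (.=original, N=cursor N): 1 . . 2 . 3 . .
Index 3: author = 2

Answer: cursor 2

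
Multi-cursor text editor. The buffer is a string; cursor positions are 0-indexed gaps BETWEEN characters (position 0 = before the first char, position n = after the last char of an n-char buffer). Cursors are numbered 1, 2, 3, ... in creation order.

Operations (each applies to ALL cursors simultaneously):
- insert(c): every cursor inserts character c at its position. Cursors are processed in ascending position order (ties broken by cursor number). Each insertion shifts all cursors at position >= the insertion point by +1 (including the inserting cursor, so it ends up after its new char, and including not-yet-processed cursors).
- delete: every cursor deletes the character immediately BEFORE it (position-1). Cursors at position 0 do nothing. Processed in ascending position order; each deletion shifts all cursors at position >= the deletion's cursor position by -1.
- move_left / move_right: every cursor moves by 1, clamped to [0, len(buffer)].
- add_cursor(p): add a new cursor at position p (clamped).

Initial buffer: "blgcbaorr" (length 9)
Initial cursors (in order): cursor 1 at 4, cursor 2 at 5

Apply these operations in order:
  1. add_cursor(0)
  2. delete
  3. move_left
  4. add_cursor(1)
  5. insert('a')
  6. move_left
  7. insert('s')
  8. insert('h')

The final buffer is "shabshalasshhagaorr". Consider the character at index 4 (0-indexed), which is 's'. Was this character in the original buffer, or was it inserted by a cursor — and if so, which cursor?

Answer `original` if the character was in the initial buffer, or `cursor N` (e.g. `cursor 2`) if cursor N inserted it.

Answer: cursor 4

Derivation:
After op 1 (add_cursor(0)): buffer="blgcbaorr" (len 9), cursors c3@0 c1@4 c2@5, authorship .........
After op 2 (delete): buffer="blgaorr" (len 7), cursors c3@0 c1@3 c2@3, authorship .......
After op 3 (move_left): buffer="blgaorr" (len 7), cursors c3@0 c1@2 c2@2, authorship .......
After op 4 (add_cursor(1)): buffer="blgaorr" (len 7), cursors c3@0 c4@1 c1@2 c2@2, authorship .......
After op 5 (insert('a')): buffer="abalaagaorr" (len 11), cursors c3@1 c4@3 c1@6 c2@6, authorship 3.4.12.....
After op 6 (move_left): buffer="abalaagaorr" (len 11), cursors c3@0 c4@2 c1@5 c2@5, authorship 3.4.12.....
After op 7 (insert('s')): buffer="sabsalassagaorr" (len 15), cursors c3@1 c4@4 c1@9 c2@9, authorship 33.44.1122.....
After op 8 (insert('h')): buffer="shabshalasshhagaorr" (len 19), cursors c3@2 c4@6 c1@13 c2@13, authorship 333.444.112122.....
Authorship (.=original, N=cursor N): 3 3 3 . 4 4 4 . 1 1 2 1 2 2 . . . . .
Index 4: author = 4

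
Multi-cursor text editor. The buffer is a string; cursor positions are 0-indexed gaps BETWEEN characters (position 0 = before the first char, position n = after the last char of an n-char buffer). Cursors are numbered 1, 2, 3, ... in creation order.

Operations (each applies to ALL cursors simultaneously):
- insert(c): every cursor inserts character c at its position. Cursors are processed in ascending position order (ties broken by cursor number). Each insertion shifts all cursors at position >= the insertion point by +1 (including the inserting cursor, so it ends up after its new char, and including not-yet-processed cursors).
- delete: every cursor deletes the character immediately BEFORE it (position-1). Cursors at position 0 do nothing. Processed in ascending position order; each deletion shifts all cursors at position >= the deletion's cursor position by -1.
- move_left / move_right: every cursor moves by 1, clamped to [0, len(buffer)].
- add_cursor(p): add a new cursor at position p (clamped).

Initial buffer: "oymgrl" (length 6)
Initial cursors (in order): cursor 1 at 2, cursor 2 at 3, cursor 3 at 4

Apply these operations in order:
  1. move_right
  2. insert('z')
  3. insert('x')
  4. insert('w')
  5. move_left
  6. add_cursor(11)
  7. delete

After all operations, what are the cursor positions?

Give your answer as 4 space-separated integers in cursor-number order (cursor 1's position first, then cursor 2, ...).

After op 1 (move_right): buffer="oymgrl" (len 6), cursors c1@3 c2@4 c3@5, authorship ......
After op 2 (insert('z')): buffer="oymzgzrzl" (len 9), cursors c1@4 c2@6 c3@8, authorship ...1.2.3.
After op 3 (insert('x')): buffer="oymzxgzxrzxl" (len 12), cursors c1@5 c2@8 c3@11, authorship ...11.22.33.
After op 4 (insert('w')): buffer="oymzxwgzxwrzxwl" (len 15), cursors c1@6 c2@10 c3@14, authorship ...111.222.333.
After op 5 (move_left): buffer="oymzxwgzxwrzxwl" (len 15), cursors c1@5 c2@9 c3@13, authorship ...111.222.333.
After op 6 (add_cursor(11)): buffer="oymzxwgzxwrzxwl" (len 15), cursors c1@5 c2@9 c4@11 c3@13, authorship ...111.222.333.
After op 7 (delete): buffer="oymzwgzwzwl" (len 11), cursors c1@4 c2@7 c4@8 c3@9, authorship ...11.2233.

Answer: 4 7 9 8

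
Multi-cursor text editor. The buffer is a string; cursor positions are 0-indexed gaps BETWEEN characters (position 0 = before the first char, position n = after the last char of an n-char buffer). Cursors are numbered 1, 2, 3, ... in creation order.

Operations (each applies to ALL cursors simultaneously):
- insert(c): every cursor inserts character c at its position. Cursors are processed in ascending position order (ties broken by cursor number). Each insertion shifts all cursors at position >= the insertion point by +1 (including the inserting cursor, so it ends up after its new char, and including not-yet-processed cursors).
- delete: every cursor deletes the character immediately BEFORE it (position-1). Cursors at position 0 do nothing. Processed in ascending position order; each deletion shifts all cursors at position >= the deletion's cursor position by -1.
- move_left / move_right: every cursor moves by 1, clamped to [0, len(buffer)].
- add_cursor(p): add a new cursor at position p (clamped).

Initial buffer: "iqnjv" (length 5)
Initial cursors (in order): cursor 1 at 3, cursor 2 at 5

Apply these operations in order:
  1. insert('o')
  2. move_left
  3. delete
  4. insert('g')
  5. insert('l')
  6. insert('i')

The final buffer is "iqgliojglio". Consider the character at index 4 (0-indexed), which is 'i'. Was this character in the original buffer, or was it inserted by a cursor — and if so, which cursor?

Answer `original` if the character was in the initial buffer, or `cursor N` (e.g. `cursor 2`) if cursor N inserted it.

Answer: cursor 1

Derivation:
After op 1 (insert('o')): buffer="iqnojvo" (len 7), cursors c1@4 c2@7, authorship ...1..2
After op 2 (move_left): buffer="iqnojvo" (len 7), cursors c1@3 c2@6, authorship ...1..2
After op 3 (delete): buffer="iqojo" (len 5), cursors c1@2 c2@4, authorship ..1.2
After op 4 (insert('g')): buffer="iqgojgo" (len 7), cursors c1@3 c2@6, authorship ..11.22
After op 5 (insert('l')): buffer="iqglojglo" (len 9), cursors c1@4 c2@8, authorship ..111.222
After op 6 (insert('i')): buffer="iqgliojglio" (len 11), cursors c1@5 c2@10, authorship ..1111.2222
Authorship (.=original, N=cursor N): . . 1 1 1 1 . 2 2 2 2
Index 4: author = 1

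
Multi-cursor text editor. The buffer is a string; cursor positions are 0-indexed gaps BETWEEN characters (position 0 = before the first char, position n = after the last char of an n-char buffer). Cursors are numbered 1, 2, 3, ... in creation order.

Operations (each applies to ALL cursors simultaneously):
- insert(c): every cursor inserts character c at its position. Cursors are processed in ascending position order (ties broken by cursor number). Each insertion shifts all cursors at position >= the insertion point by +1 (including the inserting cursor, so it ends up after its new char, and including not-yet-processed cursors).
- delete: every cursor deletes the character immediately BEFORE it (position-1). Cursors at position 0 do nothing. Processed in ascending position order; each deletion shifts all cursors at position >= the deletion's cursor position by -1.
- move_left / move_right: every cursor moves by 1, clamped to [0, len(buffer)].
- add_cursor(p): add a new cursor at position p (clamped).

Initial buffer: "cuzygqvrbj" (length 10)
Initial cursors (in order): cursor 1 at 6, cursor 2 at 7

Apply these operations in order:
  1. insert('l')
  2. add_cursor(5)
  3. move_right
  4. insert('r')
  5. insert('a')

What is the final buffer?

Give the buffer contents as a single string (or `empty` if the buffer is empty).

After op 1 (insert('l')): buffer="cuzygqlvlrbj" (len 12), cursors c1@7 c2@9, authorship ......1.2...
After op 2 (add_cursor(5)): buffer="cuzygqlvlrbj" (len 12), cursors c3@5 c1@7 c2@9, authorship ......1.2...
After op 3 (move_right): buffer="cuzygqlvlrbj" (len 12), cursors c3@6 c1@8 c2@10, authorship ......1.2...
After op 4 (insert('r')): buffer="cuzygqrlvrlrrbj" (len 15), cursors c3@7 c1@10 c2@13, authorship ......31.12.2..
After op 5 (insert('a')): buffer="cuzygqralvralrrabj" (len 18), cursors c3@8 c1@12 c2@16, authorship ......331.112.22..

Answer: cuzygqralvralrrabj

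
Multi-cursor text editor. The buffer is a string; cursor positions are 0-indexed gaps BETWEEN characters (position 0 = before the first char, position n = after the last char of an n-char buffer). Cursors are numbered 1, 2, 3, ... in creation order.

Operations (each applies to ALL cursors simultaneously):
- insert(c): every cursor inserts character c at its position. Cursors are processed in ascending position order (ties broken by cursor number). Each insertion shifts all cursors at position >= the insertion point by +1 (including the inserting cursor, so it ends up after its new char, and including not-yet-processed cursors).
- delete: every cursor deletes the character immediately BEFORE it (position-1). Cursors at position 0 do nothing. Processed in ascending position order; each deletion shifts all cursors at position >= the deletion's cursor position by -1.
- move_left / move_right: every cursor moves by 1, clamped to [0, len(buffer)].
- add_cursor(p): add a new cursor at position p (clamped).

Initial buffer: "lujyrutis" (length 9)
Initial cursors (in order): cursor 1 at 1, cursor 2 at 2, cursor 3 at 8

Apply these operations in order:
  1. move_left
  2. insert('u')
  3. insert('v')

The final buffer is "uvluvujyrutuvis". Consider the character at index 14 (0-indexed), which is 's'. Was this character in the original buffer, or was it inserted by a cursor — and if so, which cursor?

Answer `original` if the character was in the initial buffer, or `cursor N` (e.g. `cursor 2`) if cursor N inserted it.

After op 1 (move_left): buffer="lujyrutis" (len 9), cursors c1@0 c2@1 c3@7, authorship .........
After op 2 (insert('u')): buffer="uluujyrutuis" (len 12), cursors c1@1 c2@3 c3@10, authorship 1.2......3..
After op 3 (insert('v')): buffer="uvluvujyrutuvis" (len 15), cursors c1@2 c2@5 c3@13, authorship 11.22......33..
Authorship (.=original, N=cursor N): 1 1 . 2 2 . . . . . . 3 3 . .
Index 14: author = original

Answer: original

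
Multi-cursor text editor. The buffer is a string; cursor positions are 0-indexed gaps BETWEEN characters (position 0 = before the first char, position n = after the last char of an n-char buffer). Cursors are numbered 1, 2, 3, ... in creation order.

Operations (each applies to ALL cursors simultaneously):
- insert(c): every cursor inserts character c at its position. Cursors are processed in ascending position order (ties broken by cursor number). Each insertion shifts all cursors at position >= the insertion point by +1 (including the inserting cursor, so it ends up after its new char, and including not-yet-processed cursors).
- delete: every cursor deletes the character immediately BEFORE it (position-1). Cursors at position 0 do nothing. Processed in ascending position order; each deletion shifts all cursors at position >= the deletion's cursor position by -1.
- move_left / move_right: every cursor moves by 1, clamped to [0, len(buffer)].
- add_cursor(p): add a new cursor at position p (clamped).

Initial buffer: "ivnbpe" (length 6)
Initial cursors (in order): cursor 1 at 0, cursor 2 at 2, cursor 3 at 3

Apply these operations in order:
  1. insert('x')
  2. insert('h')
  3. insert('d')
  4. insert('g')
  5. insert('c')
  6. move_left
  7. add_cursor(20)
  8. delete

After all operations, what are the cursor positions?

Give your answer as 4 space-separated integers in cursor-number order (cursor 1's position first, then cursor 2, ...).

Answer: 3 9 14 16

Derivation:
After op 1 (insert('x')): buffer="xivxnxbpe" (len 9), cursors c1@1 c2@4 c3@6, authorship 1..2.3...
After op 2 (insert('h')): buffer="xhivxhnxhbpe" (len 12), cursors c1@2 c2@6 c3@9, authorship 11..22.33...
After op 3 (insert('d')): buffer="xhdivxhdnxhdbpe" (len 15), cursors c1@3 c2@8 c3@12, authorship 111..222.333...
After op 4 (insert('g')): buffer="xhdgivxhdgnxhdgbpe" (len 18), cursors c1@4 c2@10 c3@15, authorship 1111..2222.3333...
After op 5 (insert('c')): buffer="xhdgcivxhdgcnxhdgcbpe" (len 21), cursors c1@5 c2@12 c3@18, authorship 11111..22222.33333...
After op 6 (move_left): buffer="xhdgcivxhdgcnxhdgcbpe" (len 21), cursors c1@4 c2@11 c3@17, authorship 11111..22222.33333...
After op 7 (add_cursor(20)): buffer="xhdgcivxhdgcnxhdgcbpe" (len 21), cursors c1@4 c2@11 c3@17 c4@20, authorship 11111..22222.33333...
After op 8 (delete): buffer="xhdcivxhdcnxhdcbe" (len 17), cursors c1@3 c2@9 c3@14 c4@16, authorship 1111..2222.3333..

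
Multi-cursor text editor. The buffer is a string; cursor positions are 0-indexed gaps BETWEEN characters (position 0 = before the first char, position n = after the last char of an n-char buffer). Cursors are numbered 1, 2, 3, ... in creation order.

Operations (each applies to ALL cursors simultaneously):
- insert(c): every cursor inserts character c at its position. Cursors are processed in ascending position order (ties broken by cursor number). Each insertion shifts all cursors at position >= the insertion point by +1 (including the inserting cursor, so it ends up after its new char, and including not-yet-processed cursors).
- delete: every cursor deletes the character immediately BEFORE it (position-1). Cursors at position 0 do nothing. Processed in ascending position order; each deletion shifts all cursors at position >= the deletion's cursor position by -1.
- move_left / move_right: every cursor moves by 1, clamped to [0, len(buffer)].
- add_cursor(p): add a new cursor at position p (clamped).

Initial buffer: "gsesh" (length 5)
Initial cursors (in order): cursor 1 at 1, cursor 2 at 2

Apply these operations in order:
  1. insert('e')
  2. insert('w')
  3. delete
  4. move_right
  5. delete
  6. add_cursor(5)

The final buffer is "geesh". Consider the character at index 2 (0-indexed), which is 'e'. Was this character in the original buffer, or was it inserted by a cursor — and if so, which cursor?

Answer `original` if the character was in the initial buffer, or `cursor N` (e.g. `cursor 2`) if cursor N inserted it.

Answer: cursor 2

Derivation:
After op 1 (insert('e')): buffer="geseesh" (len 7), cursors c1@2 c2@4, authorship .1.2...
After op 2 (insert('w')): buffer="gewsewesh" (len 9), cursors c1@3 c2@6, authorship .11.22...
After op 3 (delete): buffer="geseesh" (len 7), cursors c1@2 c2@4, authorship .1.2...
After op 4 (move_right): buffer="geseesh" (len 7), cursors c1@3 c2@5, authorship .1.2...
After op 5 (delete): buffer="geesh" (len 5), cursors c1@2 c2@3, authorship .12..
After op 6 (add_cursor(5)): buffer="geesh" (len 5), cursors c1@2 c2@3 c3@5, authorship .12..
Authorship (.=original, N=cursor N): . 1 2 . .
Index 2: author = 2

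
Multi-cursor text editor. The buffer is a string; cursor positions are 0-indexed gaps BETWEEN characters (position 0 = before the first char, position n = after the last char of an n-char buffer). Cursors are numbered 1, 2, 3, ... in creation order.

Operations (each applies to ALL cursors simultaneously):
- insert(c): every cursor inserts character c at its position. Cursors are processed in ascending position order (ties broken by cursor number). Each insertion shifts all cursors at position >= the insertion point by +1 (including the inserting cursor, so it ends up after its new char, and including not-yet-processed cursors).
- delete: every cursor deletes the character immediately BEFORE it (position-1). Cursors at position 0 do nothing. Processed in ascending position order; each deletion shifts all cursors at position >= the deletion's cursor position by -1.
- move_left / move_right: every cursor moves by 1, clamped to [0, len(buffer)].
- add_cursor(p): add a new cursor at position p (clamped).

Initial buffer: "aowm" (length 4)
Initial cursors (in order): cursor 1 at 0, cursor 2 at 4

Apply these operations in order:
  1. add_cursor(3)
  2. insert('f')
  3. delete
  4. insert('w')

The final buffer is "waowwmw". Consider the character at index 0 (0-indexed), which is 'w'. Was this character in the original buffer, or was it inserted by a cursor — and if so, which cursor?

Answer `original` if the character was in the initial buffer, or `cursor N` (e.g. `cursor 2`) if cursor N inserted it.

After op 1 (add_cursor(3)): buffer="aowm" (len 4), cursors c1@0 c3@3 c2@4, authorship ....
After op 2 (insert('f')): buffer="faowfmf" (len 7), cursors c1@1 c3@5 c2@7, authorship 1...3.2
After op 3 (delete): buffer="aowm" (len 4), cursors c1@0 c3@3 c2@4, authorship ....
After op 4 (insert('w')): buffer="waowwmw" (len 7), cursors c1@1 c3@5 c2@7, authorship 1...3.2
Authorship (.=original, N=cursor N): 1 . . . 3 . 2
Index 0: author = 1

Answer: cursor 1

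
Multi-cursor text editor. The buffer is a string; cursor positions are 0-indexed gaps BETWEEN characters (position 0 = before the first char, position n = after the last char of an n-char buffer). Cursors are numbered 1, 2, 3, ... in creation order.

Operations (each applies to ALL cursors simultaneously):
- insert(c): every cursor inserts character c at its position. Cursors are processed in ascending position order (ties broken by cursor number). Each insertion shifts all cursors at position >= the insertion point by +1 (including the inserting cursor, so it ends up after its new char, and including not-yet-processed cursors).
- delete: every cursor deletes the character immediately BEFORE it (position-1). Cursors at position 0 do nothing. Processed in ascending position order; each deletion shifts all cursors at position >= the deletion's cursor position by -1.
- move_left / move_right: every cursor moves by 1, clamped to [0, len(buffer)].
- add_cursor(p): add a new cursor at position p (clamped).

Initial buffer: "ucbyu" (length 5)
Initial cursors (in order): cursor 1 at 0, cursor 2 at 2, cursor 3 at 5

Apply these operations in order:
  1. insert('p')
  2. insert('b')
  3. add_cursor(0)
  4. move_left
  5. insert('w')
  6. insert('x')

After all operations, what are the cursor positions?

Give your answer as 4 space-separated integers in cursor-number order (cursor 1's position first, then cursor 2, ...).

Answer: 5 11 18 2

Derivation:
After op 1 (insert('p')): buffer="pucpbyup" (len 8), cursors c1@1 c2@4 c3@8, authorship 1..2...3
After op 2 (insert('b')): buffer="pbucpbbyupb" (len 11), cursors c1@2 c2@6 c3@11, authorship 11..22...33
After op 3 (add_cursor(0)): buffer="pbucpbbyupb" (len 11), cursors c4@0 c1@2 c2@6 c3@11, authorship 11..22...33
After op 4 (move_left): buffer="pbucpbbyupb" (len 11), cursors c4@0 c1@1 c2@5 c3@10, authorship 11..22...33
After op 5 (insert('w')): buffer="wpwbucpwbbyupwb" (len 15), cursors c4@1 c1@3 c2@8 c3@14, authorship 4111..222...333
After op 6 (insert('x')): buffer="wxpwxbucpwxbbyupwxb" (len 19), cursors c4@2 c1@5 c2@11 c3@18, authorship 441111..2222...3333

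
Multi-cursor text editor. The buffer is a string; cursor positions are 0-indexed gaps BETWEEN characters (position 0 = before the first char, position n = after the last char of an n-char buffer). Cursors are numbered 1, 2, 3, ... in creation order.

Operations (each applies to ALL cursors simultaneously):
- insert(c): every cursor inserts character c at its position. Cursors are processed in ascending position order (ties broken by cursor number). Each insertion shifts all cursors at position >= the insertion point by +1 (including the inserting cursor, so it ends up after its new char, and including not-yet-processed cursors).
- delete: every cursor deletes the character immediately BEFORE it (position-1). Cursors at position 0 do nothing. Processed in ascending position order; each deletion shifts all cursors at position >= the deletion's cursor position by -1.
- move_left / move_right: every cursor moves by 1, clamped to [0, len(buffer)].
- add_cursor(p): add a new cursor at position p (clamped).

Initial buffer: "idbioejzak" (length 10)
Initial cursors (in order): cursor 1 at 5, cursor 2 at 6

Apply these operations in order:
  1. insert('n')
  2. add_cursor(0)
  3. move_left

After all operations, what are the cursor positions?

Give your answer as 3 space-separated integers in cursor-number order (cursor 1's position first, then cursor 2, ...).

After op 1 (insert('n')): buffer="idbionenjzak" (len 12), cursors c1@6 c2@8, authorship .....1.2....
After op 2 (add_cursor(0)): buffer="idbionenjzak" (len 12), cursors c3@0 c1@6 c2@8, authorship .....1.2....
After op 3 (move_left): buffer="idbionenjzak" (len 12), cursors c3@0 c1@5 c2@7, authorship .....1.2....

Answer: 5 7 0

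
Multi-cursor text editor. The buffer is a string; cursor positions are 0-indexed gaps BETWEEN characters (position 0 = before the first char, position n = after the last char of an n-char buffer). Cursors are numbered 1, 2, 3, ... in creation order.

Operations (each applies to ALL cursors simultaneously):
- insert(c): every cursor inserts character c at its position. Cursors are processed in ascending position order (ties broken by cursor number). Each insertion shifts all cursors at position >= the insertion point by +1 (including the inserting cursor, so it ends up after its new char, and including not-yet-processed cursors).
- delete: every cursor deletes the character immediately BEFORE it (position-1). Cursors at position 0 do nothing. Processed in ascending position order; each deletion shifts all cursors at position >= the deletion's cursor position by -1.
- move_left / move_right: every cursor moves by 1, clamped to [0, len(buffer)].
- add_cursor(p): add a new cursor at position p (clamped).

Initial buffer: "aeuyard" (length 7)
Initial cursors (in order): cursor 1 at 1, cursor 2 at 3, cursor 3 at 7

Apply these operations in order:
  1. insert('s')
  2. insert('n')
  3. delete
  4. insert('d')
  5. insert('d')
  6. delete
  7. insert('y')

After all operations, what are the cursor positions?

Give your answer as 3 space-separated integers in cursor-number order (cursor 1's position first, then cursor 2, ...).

Answer: 4 9 16

Derivation:
After op 1 (insert('s')): buffer="aseusyards" (len 10), cursors c1@2 c2@5 c3@10, authorship .1..2....3
After op 2 (insert('n')): buffer="asneusnyardsn" (len 13), cursors c1@3 c2@7 c3@13, authorship .11..22....33
After op 3 (delete): buffer="aseusyards" (len 10), cursors c1@2 c2@5 c3@10, authorship .1..2....3
After op 4 (insert('d')): buffer="asdeusdyardsd" (len 13), cursors c1@3 c2@7 c3@13, authorship .11..22....33
After op 5 (insert('d')): buffer="asddeusddyardsdd" (len 16), cursors c1@4 c2@9 c3@16, authorship .111..222....333
After op 6 (delete): buffer="asdeusdyardsd" (len 13), cursors c1@3 c2@7 c3@13, authorship .11..22....33
After op 7 (insert('y')): buffer="asdyeusdyyardsdy" (len 16), cursors c1@4 c2@9 c3@16, authorship .111..222....333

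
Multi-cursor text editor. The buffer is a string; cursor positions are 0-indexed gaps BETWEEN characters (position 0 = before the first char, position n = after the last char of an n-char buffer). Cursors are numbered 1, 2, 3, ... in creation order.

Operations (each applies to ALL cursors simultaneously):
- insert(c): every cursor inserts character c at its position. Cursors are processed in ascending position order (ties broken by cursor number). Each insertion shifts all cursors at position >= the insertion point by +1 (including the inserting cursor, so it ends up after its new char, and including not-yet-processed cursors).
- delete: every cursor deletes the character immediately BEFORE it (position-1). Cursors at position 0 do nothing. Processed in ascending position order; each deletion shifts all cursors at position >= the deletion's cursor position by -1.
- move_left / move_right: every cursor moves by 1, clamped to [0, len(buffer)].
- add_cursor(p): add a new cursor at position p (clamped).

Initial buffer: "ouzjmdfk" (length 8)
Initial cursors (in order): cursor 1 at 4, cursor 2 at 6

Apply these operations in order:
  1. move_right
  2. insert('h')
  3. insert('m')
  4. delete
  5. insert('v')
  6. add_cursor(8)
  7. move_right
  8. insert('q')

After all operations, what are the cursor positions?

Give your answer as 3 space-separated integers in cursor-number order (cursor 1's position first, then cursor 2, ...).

After op 1 (move_right): buffer="ouzjmdfk" (len 8), cursors c1@5 c2@7, authorship ........
After op 2 (insert('h')): buffer="ouzjmhdfhk" (len 10), cursors c1@6 c2@9, authorship .....1..2.
After op 3 (insert('m')): buffer="ouzjmhmdfhmk" (len 12), cursors c1@7 c2@11, authorship .....11..22.
After op 4 (delete): buffer="ouzjmhdfhk" (len 10), cursors c1@6 c2@9, authorship .....1..2.
After op 5 (insert('v')): buffer="ouzjmhvdfhvk" (len 12), cursors c1@7 c2@11, authorship .....11..22.
After op 6 (add_cursor(8)): buffer="ouzjmhvdfhvk" (len 12), cursors c1@7 c3@8 c2@11, authorship .....11..22.
After op 7 (move_right): buffer="ouzjmhvdfhvk" (len 12), cursors c1@8 c3@9 c2@12, authorship .....11..22.
After op 8 (insert('q')): buffer="ouzjmhvdqfqhvkq" (len 15), cursors c1@9 c3@11 c2@15, authorship .....11.1.322.2

Answer: 9 15 11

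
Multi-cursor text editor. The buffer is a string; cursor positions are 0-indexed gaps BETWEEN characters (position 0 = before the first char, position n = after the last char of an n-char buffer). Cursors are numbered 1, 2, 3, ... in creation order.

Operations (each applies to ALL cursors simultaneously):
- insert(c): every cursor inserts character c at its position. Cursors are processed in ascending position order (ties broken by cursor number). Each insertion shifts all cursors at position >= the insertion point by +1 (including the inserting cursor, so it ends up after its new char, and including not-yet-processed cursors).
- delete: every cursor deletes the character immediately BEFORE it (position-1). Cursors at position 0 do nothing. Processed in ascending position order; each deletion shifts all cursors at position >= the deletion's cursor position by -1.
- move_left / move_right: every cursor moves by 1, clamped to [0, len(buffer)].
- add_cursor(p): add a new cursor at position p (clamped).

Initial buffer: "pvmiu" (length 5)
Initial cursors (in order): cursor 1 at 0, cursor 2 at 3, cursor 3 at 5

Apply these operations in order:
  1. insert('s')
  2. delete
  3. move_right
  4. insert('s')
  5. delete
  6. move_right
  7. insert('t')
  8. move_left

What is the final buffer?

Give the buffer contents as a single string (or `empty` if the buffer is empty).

Answer: pvtmiutt

Derivation:
After op 1 (insert('s')): buffer="spvmsius" (len 8), cursors c1@1 c2@5 c3@8, authorship 1...2..3
After op 2 (delete): buffer="pvmiu" (len 5), cursors c1@0 c2@3 c3@5, authorship .....
After op 3 (move_right): buffer="pvmiu" (len 5), cursors c1@1 c2@4 c3@5, authorship .....
After op 4 (insert('s')): buffer="psvmisus" (len 8), cursors c1@2 c2@6 c3@8, authorship .1...2.3
After op 5 (delete): buffer="pvmiu" (len 5), cursors c1@1 c2@4 c3@5, authorship .....
After op 6 (move_right): buffer="pvmiu" (len 5), cursors c1@2 c2@5 c3@5, authorship .....
After op 7 (insert('t')): buffer="pvtmiutt" (len 8), cursors c1@3 c2@8 c3@8, authorship ..1...23
After op 8 (move_left): buffer="pvtmiutt" (len 8), cursors c1@2 c2@7 c3@7, authorship ..1...23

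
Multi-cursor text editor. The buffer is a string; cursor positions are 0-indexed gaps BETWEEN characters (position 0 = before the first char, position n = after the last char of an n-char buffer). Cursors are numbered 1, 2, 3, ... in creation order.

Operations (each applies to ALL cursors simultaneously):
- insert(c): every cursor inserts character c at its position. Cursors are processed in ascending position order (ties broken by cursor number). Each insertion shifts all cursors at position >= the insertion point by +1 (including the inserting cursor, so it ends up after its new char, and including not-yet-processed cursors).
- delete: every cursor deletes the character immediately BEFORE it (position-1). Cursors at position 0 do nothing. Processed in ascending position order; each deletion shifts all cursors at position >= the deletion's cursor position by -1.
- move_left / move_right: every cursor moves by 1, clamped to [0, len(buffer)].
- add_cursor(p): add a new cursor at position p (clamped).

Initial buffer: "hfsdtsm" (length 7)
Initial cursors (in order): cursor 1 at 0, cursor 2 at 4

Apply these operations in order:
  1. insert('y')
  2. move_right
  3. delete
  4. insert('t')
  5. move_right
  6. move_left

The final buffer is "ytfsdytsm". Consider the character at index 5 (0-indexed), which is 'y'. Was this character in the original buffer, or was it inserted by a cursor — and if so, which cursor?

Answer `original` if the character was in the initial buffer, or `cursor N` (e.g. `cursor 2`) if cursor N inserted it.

Answer: cursor 2

Derivation:
After op 1 (insert('y')): buffer="yhfsdytsm" (len 9), cursors c1@1 c2@6, authorship 1....2...
After op 2 (move_right): buffer="yhfsdytsm" (len 9), cursors c1@2 c2@7, authorship 1....2...
After op 3 (delete): buffer="yfsdysm" (len 7), cursors c1@1 c2@5, authorship 1...2..
After op 4 (insert('t')): buffer="ytfsdytsm" (len 9), cursors c1@2 c2@7, authorship 11...22..
After op 5 (move_right): buffer="ytfsdytsm" (len 9), cursors c1@3 c2@8, authorship 11...22..
After op 6 (move_left): buffer="ytfsdytsm" (len 9), cursors c1@2 c2@7, authorship 11...22..
Authorship (.=original, N=cursor N): 1 1 . . . 2 2 . .
Index 5: author = 2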